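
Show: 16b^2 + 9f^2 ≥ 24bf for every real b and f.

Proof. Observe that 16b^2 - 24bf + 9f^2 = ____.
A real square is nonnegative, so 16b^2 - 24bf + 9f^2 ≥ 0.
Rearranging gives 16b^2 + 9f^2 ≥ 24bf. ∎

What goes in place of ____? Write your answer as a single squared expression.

(4b - 3f)^2

16b^2 - 24bf + 9f^2 is a perfect-square trinomial: the outer terms are (4b)^2 and (3f)^2, and the cross term is -2·4b·3f.
So 16b^2 - 24bf + 9f^2 = (4b - 3f)^2 ≥ 0.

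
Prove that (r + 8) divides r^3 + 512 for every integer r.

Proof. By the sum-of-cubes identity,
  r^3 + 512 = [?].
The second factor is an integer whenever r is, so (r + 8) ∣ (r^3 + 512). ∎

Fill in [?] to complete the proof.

Polynomial division of r^3 + 512 by r + 8 leaves remainder 0 and quotient r^2 - 8r + 64.
Hence r^3 + 512 = (r + 8)(r^2 - 8r + 64).

(r + 8)(r^2 - 8r + 64)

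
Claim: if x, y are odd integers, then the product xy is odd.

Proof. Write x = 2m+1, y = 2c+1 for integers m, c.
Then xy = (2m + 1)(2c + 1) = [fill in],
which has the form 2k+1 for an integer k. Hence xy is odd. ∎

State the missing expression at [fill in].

2(2cm + c + m) + 1

Expanding: (2m + 1)(2c + 1) = 4cm + 2c + 2m + 1.
Every term except the constant is even, so this is 2(2cm + c + m) + 1,
and 2cm + c + m ∈ ℤ gives the required form.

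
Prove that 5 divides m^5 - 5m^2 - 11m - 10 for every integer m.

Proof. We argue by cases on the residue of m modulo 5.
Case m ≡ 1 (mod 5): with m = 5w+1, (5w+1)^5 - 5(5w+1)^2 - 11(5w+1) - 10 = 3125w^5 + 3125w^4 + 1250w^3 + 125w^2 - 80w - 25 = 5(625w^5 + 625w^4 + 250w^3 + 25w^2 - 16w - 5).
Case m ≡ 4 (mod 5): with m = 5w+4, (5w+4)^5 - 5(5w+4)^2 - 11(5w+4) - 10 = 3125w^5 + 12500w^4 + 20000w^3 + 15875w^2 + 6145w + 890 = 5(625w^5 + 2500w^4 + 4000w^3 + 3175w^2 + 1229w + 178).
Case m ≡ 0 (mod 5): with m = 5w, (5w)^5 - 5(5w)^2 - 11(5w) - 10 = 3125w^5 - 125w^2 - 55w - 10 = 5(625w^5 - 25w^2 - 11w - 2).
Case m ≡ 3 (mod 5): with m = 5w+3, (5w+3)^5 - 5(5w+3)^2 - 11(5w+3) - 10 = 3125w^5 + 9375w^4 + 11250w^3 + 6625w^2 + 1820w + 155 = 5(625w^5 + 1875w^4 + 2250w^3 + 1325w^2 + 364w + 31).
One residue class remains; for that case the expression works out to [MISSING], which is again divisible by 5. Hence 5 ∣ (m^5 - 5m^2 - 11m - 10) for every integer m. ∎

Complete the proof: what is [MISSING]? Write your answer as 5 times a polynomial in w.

The residues treated are {1, 4, 0, 3}, so the missing case is m ≡ 2 (mod 5); write m = 5w+2.
Then (5w+2)^5 - 5(5w+2)^2 - 11(5w+2) - 10 = 3125w^5 + 6250w^4 + 5000w^3 + 1875w^2 + 245w - 20 = 5(625w^5 + 1250w^4 + 1000w^3 + 375w^2 + 49w - 4).

5(625w^5 + 1250w^4 + 1000w^3 + 375w^2 + 49w - 4)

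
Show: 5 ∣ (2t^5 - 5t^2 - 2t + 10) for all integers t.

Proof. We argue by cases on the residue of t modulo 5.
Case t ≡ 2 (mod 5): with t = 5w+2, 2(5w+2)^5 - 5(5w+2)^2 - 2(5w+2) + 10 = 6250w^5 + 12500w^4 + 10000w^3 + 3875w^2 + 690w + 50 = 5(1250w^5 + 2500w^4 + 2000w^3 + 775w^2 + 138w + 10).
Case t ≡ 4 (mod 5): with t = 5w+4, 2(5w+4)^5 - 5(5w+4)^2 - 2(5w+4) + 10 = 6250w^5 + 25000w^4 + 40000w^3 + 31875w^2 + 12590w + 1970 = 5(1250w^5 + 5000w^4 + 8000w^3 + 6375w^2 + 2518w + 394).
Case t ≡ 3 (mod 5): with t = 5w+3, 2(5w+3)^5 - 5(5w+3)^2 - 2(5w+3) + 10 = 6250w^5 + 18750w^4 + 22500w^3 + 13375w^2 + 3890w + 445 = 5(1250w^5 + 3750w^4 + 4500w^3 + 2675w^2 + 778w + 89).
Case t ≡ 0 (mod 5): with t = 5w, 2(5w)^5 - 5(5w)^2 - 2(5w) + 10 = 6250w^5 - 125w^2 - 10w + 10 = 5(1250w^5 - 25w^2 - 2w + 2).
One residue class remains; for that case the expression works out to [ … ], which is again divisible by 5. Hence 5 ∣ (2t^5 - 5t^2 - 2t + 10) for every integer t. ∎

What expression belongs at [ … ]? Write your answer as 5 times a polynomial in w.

5(1250w^5 + 1250w^4 + 500w^3 + 75w^2 - 2w + 1)

The residues treated are {2, 4, 3, 0}, so the missing case is t ≡ 1 (mod 5); write t = 5w+1.
Then 2(5w+1)^5 - 5(5w+1)^2 - 2(5w+1) + 10 = 6250w^5 + 6250w^4 + 2500w^3 + 375w^2 - 10w + 5 = 5(1250w^5 + 1250w^4 + 500w^3 + 75w^2 - 2w + 1).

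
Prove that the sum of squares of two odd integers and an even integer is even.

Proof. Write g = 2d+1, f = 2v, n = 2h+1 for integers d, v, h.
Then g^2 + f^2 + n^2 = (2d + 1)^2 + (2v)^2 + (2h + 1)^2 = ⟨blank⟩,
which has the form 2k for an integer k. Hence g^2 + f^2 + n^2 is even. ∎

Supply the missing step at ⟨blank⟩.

Expanding: (2d + 1)^2 + (2v)^2 + (2h + 1)^2 = 4d^2 + 4d + 4h^2 + 4h + 4v^2 + 2.
Every term is even; pulling out the factor of 2 gives 2(2d^2 + 2d + 2h^2 + 2h + 2v^2 + 1).

2(2d^2 + 2d + 2h^2 + 2h + 2v^2 + 1)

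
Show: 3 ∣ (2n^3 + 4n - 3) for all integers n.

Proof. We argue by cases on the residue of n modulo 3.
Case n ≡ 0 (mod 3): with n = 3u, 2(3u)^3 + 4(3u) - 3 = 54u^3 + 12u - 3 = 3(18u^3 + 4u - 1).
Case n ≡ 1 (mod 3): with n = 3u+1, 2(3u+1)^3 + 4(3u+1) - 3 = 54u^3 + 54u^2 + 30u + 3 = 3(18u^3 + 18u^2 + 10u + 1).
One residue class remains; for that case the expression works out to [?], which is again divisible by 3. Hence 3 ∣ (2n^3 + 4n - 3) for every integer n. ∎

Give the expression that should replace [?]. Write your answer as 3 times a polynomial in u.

The residues treated are {0, 1}, so the missing case is n ≡ 2 (mod 3); write n = 3u+2.
Then 2(3u+2)^3 + 4(3u+2) - 3 = 54u^3 + 108u^2 + 84u + 21 = 3(18u^3 + 36u^2 + 28u + 7).

3(18u^3 + 36u^2 + 28u + 7)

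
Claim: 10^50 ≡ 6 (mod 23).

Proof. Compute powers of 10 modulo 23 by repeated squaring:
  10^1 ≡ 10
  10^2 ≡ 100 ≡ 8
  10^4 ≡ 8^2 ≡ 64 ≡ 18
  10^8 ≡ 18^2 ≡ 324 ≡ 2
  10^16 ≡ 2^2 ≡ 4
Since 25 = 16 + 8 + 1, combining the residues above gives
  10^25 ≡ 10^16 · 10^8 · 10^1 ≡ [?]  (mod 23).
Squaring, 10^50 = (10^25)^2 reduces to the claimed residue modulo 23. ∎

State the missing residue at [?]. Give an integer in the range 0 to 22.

11

10^16 · 10^8 · 10^1 ≡ 4 · 2 · 10 = 80.
80 mod 23 = 11, so 10^25 ≡ 11 (mod 23).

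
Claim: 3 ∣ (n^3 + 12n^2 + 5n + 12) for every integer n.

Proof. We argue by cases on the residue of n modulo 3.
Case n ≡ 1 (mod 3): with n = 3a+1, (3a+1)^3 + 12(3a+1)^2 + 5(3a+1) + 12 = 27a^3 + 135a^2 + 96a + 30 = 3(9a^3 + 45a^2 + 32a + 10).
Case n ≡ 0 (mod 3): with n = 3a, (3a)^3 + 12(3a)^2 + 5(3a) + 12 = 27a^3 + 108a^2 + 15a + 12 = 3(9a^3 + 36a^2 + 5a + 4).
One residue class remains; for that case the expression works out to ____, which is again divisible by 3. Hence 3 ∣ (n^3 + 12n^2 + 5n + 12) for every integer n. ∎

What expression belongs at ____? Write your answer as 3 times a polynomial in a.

3(9a^3 + 54a^2 + 65a + 26)

Only n ≡ 2 (mod 3) is unaccounted for. Put n = 3a+2:
(3a+2)^3 + 12(3a+2)^2 + 5(3a+2) + 12 expands to 27a^3 + 162a^2 + 195a + 78,
and factoring out 3 leaves 3(9a^3 + 54a^2 + 65a + 26).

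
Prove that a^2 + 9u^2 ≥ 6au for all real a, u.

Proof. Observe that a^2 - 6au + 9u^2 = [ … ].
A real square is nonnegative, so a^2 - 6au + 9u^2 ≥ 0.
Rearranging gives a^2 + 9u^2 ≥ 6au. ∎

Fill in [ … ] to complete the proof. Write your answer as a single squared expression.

a^2 - 6au + 9u^2 is a perfect-square trinomial: the outer terms are (a)^2 and (3u)^2, and the cross term is -2·a·3u.
So a^2 - 6au + 9u^2 = (a - 3u)^2 ≥ 0.

(a - 3u)^2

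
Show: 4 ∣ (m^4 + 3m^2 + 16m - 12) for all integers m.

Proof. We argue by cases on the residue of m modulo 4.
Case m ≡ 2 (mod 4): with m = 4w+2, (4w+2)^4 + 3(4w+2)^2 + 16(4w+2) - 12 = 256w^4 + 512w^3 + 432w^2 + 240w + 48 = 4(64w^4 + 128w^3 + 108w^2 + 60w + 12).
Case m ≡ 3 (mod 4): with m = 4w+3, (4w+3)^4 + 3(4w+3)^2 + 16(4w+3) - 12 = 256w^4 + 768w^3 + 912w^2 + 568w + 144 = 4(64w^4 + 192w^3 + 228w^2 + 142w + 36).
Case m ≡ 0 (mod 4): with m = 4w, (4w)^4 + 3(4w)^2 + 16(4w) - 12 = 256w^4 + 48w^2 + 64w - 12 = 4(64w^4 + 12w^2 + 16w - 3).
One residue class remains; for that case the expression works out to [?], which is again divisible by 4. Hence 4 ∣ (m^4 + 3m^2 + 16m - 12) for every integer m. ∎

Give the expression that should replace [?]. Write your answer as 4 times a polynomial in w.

The residues treated are {2, 3, 0}, so the missing case is m ≡ 1 (mod 4); write m = 4w+1.
Then (4w+1)^4 + 3(4w+1)^2 + 16(4w+1) - 12 = 256w^4 + 256w^3 + 144w^2 + 104w + 8 = 4(64w^4 + 64w^3 + 36w^2 + 26w + 2).

4(64w^4 + 64w^3 + 36w^2 + 26w + 2)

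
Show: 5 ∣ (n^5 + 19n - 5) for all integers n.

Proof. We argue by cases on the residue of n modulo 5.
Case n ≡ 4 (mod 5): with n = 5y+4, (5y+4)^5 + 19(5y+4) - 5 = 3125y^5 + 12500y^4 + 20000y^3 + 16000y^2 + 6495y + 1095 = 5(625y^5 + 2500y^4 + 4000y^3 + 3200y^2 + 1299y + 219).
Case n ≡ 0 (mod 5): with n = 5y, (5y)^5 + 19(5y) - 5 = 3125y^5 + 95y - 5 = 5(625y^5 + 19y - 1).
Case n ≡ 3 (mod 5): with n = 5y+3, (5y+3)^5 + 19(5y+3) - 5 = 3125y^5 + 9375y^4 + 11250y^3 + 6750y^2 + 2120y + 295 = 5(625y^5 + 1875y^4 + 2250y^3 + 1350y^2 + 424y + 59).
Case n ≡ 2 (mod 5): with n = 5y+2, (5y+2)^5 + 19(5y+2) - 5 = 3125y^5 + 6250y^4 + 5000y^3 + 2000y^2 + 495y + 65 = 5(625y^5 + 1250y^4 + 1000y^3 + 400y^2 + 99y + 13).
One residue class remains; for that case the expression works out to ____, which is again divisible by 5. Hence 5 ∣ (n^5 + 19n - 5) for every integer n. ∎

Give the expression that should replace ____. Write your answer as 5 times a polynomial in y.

The residues treated are {4, 0, 3, 2}, so the missing case is n ≡ 1 (mod 5); write n = 5y+1.
Then (5y+1)^5 + 19(5y+1) - 5 = 3125y^5 + 3125y^4 + 1250y^3 + 250y^2 + 120y + 15 = 5(625y^5 + 625y^4 + 250y^3 + 50y^2 + 24y + 3).

5(625y^5 + 625y^4 + 250y^3 + 50y^2 + 24y + 3)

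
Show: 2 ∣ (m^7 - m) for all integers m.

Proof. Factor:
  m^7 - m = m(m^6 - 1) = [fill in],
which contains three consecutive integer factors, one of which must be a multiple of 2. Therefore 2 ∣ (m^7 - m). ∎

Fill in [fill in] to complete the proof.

(m - 1)m(m + 1)(m^4 + m^2 + 1)

m^6 - 1 = (m^2 - 1)(m^4 + m^2 + 1), and m^2 - 1 = (m-1)(m+1).
So m(m^6 - 1) = (m - 1)m(m + 1)(m^4 + m^2 + 1).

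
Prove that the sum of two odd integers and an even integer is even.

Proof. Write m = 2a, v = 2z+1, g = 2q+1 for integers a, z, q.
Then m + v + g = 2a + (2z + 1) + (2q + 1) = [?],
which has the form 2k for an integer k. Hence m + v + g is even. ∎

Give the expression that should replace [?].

2a + (2z + 1) + (2q + 1) = 2a + 2q + 2z + 2
= 2(a + q + z + 1).
Since a + q + z + 1 is an integer, the sum is of the form 2k for an integer k.

2(a + q + z + 1)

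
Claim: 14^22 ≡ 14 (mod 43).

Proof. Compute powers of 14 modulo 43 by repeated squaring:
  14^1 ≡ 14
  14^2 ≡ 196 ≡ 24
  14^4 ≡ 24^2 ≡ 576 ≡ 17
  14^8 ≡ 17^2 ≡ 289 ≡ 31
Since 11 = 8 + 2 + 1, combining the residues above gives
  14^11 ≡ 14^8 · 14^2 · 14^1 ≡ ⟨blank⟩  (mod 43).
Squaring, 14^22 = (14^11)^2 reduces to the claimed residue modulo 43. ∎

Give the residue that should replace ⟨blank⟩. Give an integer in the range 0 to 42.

14^8 · 14^2 · 14^1 ≡ 31 · 24 · 14 = 10416.
10416 mod 43 = 10, so 14^11 ≡ 10 (mod 43).

10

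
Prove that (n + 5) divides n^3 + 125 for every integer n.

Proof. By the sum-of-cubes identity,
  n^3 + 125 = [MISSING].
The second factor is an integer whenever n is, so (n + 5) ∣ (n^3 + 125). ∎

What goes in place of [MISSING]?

(n + 5)(n^2 - 5n + 25)

Polynomial division of n^3 + 125 by n + 5 leaves remainder 0 and quotient n^2 - 5n + 25.
Hence n^3 + 125 = (n + 5)(n^2 - 5n + 25).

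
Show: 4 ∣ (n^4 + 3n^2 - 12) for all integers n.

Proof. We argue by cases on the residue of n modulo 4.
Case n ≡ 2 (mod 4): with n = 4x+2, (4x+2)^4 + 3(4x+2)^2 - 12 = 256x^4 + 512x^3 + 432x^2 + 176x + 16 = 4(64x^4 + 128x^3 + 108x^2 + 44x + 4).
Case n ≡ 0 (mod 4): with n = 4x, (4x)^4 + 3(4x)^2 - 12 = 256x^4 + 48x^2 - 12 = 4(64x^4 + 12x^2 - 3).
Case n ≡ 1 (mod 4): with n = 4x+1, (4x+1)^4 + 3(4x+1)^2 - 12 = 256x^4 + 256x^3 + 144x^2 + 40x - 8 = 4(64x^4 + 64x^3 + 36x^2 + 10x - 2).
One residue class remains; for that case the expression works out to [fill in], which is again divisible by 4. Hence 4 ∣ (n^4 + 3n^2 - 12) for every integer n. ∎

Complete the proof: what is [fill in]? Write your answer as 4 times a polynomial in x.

4(64x^4 + 192x^3 + 228x^2 + 126x + 24)

Only n ≡ 3 (mod 4) is unaccounted for. Put n = 4x+3:
(4x+3)^4 + 3(4x+3)^2 - 12 expands to 256x^4 + 768x^3 + 912x^2 + 504x + 96,
and factoring out 4 leaves 4(64x^4 + 192x^3 + 228x^2 + 126x + 24).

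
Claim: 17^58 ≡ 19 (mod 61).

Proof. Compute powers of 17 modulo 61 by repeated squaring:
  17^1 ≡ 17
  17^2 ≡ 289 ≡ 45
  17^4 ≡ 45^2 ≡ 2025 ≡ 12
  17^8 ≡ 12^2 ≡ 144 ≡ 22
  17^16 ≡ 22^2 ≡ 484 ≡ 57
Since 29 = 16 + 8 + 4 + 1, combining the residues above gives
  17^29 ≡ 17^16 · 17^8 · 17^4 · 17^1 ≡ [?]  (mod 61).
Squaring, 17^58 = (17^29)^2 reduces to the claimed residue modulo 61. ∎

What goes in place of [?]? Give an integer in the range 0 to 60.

43

17^16 · 17^8 · 17^4 · 17^1 ≡ 57 · 22 · 12 · 17 = 255816.
255816 mod 61 = 43, so 17^29 ≡ 43 (mod 61).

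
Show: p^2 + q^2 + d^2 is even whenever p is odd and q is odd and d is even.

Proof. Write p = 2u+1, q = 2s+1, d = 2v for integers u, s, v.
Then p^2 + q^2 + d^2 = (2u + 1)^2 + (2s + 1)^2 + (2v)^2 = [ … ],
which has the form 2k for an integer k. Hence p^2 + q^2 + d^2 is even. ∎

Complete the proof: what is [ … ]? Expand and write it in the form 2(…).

2(2s^2 + 2s + 2u^2 + 2u + 2v^2 + 1)

(2u + 1)^2 + (2s + 1)^2 + (2v)^2 = 4s^2 + 4s + 4u^2 + 4u + 4v^2 + 2
= 2(2s^2 + 2s + 2u^2 + 2u + 2v^2 + 1).
Since 2s^2 + 2s + 2u^2 + 2u + 2v^2 + 1 is an integer, the sum of squares is of the form 2k for an integer k.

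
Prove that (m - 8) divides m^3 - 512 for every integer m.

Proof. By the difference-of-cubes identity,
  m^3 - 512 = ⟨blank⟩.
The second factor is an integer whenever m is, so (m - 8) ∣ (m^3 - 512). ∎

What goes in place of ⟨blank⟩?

a^3 - b^3 = (a - b)(a^2 + ab + b^2). With a = m, b = 8:
m^3 - 512 = (m - 8)(m^2 + 8m + 64).

(m - 8)(m^2 + 8m + 64)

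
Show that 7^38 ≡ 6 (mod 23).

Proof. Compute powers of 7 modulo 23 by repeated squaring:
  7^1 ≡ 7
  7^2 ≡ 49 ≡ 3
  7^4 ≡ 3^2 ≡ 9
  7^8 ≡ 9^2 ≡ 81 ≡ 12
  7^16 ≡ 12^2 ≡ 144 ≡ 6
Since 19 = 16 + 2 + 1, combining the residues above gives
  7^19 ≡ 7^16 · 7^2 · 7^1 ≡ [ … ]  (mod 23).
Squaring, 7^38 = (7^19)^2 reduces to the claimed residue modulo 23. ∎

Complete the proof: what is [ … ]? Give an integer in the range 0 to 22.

11

Multiply the listed residues: 6 · 3 · 7 = 18 → 126.
Reducing modulo 23: 126 = 5·23 + 11, so 7^19 ≡ 11.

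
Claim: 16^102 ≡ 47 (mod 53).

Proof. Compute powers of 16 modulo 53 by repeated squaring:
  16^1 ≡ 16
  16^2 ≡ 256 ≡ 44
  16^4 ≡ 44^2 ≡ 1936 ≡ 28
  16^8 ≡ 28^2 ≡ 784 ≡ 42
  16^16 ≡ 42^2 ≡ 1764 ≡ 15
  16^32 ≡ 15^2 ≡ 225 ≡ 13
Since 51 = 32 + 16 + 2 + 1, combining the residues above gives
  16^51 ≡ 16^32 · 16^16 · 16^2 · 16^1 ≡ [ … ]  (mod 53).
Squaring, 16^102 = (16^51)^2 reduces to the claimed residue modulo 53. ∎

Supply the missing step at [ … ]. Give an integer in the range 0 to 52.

10

16^32 · 16^16 · 16^2 · 16^1 ≡ 13 · 15 · 44 · 16 = 137280.
137280 mod 53 = 10, so 16^51 ≡ 10 (mod 53).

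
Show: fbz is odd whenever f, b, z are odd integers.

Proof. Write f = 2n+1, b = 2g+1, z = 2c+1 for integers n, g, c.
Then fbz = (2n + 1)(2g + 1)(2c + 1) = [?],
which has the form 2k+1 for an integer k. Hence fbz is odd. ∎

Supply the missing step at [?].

2(4cgn + 2cg + 2cn + c + 2gn + g + n) + 1

(2n + 1)(2g + 1)(2c + 1) = 8cgn + 4cg + 4cn + 2c + 4gn + 2g + 2n + 1
= 2(4cgn + 2cg + 2cn + c + 2gn + g + n) + 1.
Since 4cgn + 2cg + 2cn + c + 2gn + g + n is an integer, the product is of the form 2k+1 for an integer k.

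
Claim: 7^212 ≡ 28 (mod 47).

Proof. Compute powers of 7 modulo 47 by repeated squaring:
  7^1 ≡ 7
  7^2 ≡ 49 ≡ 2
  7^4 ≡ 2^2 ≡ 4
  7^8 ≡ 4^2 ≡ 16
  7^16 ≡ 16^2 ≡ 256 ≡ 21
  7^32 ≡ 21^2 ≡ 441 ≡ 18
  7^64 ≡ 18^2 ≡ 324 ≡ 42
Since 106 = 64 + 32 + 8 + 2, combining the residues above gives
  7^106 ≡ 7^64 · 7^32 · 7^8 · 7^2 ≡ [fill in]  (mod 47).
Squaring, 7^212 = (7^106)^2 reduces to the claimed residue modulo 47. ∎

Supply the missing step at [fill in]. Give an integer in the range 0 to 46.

Multiply the listed residues: 42 · 18 · 16 · 2 = 756 → 12096 → 24192.
Reducing modulo 47: 24192 = 514·47 + 34, so 7^106 ≡ 34.

34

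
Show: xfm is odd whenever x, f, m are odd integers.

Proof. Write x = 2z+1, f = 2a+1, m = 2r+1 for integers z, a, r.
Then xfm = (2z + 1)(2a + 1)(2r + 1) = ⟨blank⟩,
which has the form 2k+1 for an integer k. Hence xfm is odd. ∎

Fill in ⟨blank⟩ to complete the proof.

Expanding: (2z + 1)(2a + 1)(2r + 1) = 8arz + 4ar + 4az + 2a + 4rz + 2r + 2z + 1.
Every term except the constant is even, so this is 2(4arz + 2ar + 2az + a + 2rz + r + z) + 1,
and 4arz + 2ar + 2az + a + 2rz + r + z ∈ ℤ gives the required form.

2(4arz + 2ar + 2az + a + 2rz + r + z) + 1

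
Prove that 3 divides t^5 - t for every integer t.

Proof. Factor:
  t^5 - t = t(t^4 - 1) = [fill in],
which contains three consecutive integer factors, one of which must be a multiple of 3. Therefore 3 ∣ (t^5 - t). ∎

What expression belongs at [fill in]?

(t - 1)t(t + 1)(t^2 + 1)

t^4 - 1 = (t^2 - 1)(t^2 + 1), and t^2 - 1 = (t-1)(t+1).
So t(t^4 - 1) = (t - 1)t(t + 1)(t^2 + 1).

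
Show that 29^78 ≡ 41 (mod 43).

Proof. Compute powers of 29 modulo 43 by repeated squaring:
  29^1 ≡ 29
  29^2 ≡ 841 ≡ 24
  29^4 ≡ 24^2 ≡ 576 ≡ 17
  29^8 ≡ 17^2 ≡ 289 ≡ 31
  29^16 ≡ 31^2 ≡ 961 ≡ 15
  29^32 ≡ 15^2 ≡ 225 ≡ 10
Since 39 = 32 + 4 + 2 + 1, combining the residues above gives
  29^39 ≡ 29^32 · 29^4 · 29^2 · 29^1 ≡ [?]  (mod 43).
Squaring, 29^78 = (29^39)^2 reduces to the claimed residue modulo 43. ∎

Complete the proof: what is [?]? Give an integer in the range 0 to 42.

27

29^32 · 29^4 · 29^2 · 29^1 ≡ 10 · 17 · 24 · 29 = 118320.
118320 mod 43 = 27, so 29^39 ≡ 27 (mod 43).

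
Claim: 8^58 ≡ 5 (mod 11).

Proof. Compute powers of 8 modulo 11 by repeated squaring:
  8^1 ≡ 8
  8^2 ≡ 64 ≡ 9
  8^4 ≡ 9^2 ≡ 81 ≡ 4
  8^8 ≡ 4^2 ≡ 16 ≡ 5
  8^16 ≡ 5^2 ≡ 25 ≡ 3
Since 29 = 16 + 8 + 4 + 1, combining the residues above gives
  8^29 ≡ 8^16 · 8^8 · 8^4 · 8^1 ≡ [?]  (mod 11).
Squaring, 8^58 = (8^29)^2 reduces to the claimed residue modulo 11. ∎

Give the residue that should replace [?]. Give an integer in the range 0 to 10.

7

8^16 · 8^8 · 8^4 · 8^1 ≡ 3 · 5 · 4 · 8 = 480.
480 mod 11 = 7, so 8^29 ≡ 7 (mod 11).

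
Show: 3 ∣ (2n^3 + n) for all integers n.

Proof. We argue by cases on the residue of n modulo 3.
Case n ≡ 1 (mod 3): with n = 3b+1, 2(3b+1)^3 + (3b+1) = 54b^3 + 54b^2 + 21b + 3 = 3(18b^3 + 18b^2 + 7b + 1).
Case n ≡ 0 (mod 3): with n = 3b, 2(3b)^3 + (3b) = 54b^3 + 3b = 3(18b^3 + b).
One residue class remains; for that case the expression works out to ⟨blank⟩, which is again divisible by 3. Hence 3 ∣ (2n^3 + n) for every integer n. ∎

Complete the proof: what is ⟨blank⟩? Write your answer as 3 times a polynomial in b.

3(18b^3 + 36b^2 + 25b + 6)

Only n ≡ 2 (mod 3) is unaccounted for. Put n = 3b+2:
2(3b+2)^3 + (3b+2) expands to 54b^3 + 108b^2 + 75b + 18,
and factoring out 3 leaves 3(18b^3 + 36b^2 + 25b + 6).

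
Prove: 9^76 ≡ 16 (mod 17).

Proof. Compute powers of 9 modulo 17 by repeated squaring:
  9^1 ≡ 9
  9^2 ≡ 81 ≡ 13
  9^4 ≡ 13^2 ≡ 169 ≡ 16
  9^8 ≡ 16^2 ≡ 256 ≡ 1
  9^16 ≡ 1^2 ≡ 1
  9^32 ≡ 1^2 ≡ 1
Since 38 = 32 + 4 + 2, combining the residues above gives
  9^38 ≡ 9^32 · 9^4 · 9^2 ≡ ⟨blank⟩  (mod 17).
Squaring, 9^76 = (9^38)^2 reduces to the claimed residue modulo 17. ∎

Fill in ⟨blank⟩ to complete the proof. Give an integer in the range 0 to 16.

4

9^32 · 9^4 · 9^2 ≡ 1 · 16 · 13 = 208.
208 mod 17 = 4, so 9^38 ≡ 4 (mod 17).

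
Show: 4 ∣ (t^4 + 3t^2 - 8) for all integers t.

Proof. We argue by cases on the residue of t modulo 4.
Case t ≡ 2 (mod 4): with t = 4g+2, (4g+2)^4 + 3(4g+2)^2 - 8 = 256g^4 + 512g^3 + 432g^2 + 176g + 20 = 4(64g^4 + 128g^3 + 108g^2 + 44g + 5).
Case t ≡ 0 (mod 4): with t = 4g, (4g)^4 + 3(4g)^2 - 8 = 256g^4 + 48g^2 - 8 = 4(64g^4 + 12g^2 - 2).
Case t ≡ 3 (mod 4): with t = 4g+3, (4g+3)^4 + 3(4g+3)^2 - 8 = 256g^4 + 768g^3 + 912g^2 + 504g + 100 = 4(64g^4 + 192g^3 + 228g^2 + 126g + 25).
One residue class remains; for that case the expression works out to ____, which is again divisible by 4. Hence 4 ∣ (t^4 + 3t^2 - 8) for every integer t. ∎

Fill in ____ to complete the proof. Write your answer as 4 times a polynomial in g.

4(64g^4 + 64g^3 + 36g^2 + 10g - 1)

Only t ≡ 1 (mod 4) is unaccounted for. Put t = 4g+1:
(4g+1)^4 + 3(4g+1)^2 - 8 expands to 256g^4 + 256g^3 + 144g^2 + 40g - 4,
and factoring out 4 leaves 4(64g^4 + 64g^3 + 36g^2 + 10g - 1).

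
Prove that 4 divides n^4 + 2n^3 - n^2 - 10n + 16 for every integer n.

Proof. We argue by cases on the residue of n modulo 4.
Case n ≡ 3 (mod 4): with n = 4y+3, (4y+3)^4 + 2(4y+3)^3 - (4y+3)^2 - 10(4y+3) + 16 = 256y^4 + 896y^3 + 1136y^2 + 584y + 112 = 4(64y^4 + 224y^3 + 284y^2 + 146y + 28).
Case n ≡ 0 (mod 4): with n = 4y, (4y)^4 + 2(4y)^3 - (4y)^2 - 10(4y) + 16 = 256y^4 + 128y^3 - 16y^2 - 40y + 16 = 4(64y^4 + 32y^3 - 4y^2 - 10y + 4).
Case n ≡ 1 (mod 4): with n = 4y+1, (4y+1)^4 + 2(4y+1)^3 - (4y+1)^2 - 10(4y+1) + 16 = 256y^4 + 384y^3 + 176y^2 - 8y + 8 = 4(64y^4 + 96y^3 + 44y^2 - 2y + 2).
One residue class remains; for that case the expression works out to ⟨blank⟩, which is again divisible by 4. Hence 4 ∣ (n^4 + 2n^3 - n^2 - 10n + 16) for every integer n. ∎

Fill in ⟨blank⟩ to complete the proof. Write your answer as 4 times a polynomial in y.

The residues treated are {3, 0, 1}, so the missing case is n ≡ 2 (mod 4); write n = 4y+2.
Then (4y+2)^4 + 2(4y+2)^3 - (4y+2)^2 - 10(4y+2) + 16 = 256y^4 + 640y^3 + 560y^2 + 168y + 24 = 4(64y^4 + 160y^3 + 140y^2 + 42y + 6).

4(64y^4 + 160y^3 + 140y^2 + 42y + 6)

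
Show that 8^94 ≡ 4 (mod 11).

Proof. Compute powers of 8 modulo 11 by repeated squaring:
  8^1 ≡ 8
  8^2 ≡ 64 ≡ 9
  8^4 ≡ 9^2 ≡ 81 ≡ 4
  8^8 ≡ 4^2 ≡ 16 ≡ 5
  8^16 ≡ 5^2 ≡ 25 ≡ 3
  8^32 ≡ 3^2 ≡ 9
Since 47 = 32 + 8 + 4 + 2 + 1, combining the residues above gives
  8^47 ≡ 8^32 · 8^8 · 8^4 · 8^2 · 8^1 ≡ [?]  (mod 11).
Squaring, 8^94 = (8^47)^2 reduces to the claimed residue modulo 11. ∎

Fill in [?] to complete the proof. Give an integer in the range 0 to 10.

2

8^32 · 8^8 · 8^4 · 8^2 · 8^1 ≡ 9 · 5 · 4 · 9 · 8 = 12960.
12960 mod 11 = 2, so 8^47 ≡ 2 (mod 11).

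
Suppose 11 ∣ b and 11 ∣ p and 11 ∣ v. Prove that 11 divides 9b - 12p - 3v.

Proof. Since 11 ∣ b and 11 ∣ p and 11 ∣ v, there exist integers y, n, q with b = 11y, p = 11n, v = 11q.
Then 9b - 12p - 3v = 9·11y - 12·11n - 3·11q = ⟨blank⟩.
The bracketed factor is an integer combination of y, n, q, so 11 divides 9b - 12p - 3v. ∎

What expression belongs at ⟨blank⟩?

11(-12n - 3q + 9y)

Each term has a factor of 11: 9·11y - 12·11n - 3·11q = 11·(-12n - 3q + 9y).
Since -12n - 3q + 9y is an integer, 11 ∣ (9b - 12p - 3v).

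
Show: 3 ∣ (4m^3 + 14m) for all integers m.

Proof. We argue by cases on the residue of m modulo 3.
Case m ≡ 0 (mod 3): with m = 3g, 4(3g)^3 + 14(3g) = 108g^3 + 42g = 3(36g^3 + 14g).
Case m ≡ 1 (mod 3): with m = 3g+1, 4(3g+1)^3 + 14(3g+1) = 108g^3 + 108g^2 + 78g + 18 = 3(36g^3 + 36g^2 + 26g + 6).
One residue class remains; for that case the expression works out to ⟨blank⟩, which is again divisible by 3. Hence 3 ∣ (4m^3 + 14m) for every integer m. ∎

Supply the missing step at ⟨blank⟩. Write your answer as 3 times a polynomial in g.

The residues treated are {0, 1}, so the missing case is m ≡ 2 (mod 3); write m = 3g+2.
Then 4(3g+2)^3 + 14(3g+2) = 108g^3 + 216g^2 + 186g + 60 = 3(36g^3 + 72g^2 + 62g + 20).

3(36g^3 + 72g^2 + 62g + 20)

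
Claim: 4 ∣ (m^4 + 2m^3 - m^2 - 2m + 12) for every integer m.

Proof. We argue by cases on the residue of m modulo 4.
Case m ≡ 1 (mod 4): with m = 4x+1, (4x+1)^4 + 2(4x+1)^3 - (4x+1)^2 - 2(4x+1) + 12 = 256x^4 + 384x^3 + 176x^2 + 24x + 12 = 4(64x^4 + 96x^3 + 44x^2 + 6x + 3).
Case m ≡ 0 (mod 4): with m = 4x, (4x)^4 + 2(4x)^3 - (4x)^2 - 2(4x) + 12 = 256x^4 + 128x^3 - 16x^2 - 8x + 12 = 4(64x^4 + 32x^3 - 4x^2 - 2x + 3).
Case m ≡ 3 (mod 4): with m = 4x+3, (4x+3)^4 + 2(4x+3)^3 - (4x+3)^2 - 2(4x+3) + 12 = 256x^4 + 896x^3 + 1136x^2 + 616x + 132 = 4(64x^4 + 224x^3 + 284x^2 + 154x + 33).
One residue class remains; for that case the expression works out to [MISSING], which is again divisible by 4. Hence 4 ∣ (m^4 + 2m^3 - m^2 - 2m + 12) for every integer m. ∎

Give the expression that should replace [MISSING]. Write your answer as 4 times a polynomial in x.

4(64x^4 + 160x^3 + 140x^2 + 50x + 9)

Only m ≡ 2 (mod 4) is unaccounted for. Put m = 4x+2:
(4x+2)^4 + 2(4x+2)^3 - (4x+2)^2 - 2(4x+2) + 12 expands to 256x^4 + 640x^3 + 560x^2 + 200x + 36,
and factoring out 4 leaves 4(64x^4 + 160x^3 + 140x^2 + 50x + 9).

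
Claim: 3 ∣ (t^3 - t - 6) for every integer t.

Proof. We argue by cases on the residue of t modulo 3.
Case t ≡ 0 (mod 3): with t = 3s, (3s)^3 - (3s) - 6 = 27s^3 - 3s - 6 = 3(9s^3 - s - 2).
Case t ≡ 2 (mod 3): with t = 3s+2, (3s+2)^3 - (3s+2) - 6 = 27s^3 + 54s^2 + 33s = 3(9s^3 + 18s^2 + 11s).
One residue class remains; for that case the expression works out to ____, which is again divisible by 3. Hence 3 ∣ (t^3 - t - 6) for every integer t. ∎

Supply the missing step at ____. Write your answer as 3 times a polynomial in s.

The residues treated are {0, 2}, so the missing case is t ≡ 1 (mod 3); write t = 3s+1.
Then (3s+1)^3 - (3s+1) - 6 = 27s^3 + 27s^2 + 6s - 6 = 3(9s^3 + 9s^2 + 2s - 2).

3(9s^3 + 9s^2 + 2s - 2)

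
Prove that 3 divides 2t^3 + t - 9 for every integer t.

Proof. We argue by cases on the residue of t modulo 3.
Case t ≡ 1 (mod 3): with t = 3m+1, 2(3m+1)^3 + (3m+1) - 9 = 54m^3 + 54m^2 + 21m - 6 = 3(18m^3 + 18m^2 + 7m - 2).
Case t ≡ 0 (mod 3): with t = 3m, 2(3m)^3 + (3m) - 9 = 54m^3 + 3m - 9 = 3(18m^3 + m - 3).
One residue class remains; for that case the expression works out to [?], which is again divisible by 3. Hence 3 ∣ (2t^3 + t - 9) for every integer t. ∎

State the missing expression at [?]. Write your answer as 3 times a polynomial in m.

3(18m^3 + 36m^2 + 25m + 3)

The residues treated are {1, 0}, so the missing case is t ≡ 2 (mod 3); write t = 3m+2.
Then 2(3m+2)^3 + (3m+2) - 9 = 54m^3 + 108m^2 + 75m + 9 = 3(18m^3 + 36m^2 + 25m + 3).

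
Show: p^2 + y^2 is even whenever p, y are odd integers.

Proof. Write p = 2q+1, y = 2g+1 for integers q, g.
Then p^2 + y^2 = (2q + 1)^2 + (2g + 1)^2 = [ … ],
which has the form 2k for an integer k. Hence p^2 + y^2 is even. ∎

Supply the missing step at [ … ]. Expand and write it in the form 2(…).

Expanding: (2q + 1)^2 + (2g + 1)^2 = 4g^2 + 4g + 4q^2 + 4q + 2.
Every term is even; pulling out the factor of 2 gives 2(2g^2 + 2g + 2q^2 + 2q + 1).

2(2g^2 + 2g + 2q^2 + 2q + 1)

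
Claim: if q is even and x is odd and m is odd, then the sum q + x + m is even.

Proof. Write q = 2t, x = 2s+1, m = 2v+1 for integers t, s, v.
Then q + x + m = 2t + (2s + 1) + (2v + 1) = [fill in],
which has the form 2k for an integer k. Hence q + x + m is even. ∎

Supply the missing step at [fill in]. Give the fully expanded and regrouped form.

2(s + t + v + 1)

2t + (2s + 1) + (2v + 1) = 2s + 2t + 2v + 2
= 2(s + t + v + 1).
Since s + t + v + 1 is an integer, the sum is of the form 2k for an integer k.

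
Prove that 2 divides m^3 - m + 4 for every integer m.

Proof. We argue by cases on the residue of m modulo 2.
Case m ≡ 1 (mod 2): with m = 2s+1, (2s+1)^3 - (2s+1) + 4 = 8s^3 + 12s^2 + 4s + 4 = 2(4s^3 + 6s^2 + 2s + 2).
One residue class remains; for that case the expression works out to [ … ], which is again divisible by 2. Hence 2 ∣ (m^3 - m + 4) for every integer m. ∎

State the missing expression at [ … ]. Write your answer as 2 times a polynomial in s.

The residues treated are {1}, so the missing case is m ≡ 0 (mod 2); write m = 2s.
Then (2s)^3 - (2s) + 4 = 8s^3 - 2s + 4 = 2(4s^3 - s + 2).

2(4s^3 - s + 2)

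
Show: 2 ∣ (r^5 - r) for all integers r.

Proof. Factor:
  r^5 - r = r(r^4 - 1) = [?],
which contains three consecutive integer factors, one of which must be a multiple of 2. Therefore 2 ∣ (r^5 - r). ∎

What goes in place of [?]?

(r - 1)r(r + 1)(r^2 + 1)

r^4 - 1 = (r^2 - 1)(r^2 + 1), and r^2 - 1 = (r-1)(r+1).
So r(r^4 - 1) = (r - 1)r(r + 1)(r^2 + 1).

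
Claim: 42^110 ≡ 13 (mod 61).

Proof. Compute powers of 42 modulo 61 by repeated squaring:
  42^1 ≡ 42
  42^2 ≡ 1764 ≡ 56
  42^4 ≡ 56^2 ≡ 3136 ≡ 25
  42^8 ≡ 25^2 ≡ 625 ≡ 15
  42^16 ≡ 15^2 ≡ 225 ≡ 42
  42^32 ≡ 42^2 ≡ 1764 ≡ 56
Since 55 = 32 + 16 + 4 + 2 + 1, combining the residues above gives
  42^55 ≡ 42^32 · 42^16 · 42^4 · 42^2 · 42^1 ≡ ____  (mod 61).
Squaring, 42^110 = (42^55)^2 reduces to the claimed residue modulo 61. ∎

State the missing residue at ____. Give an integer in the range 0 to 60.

47

42^32 · 42^16 · 42^4 · 42^2 · 42^1 ≡ 56 · 42 · 25 · 56 · 42 = 138297600.
138297600 mod 61 = 47, so 42^55 ≡ 47 (mod 61).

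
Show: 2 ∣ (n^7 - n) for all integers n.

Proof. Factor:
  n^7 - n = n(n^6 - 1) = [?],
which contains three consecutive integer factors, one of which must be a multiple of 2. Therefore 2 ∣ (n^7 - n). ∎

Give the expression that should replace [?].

(n - 1)n(n + 1)(n^4 + n^2 + 1)

n^6 - 1 = (n^2 - 1)(n^4 + n^2 + 1), and n^2 - 1 = (n-1)(n+1).
So n(n^6 - 1) = (n - 1)n(n + 1)(n^4 + n^2 + 1).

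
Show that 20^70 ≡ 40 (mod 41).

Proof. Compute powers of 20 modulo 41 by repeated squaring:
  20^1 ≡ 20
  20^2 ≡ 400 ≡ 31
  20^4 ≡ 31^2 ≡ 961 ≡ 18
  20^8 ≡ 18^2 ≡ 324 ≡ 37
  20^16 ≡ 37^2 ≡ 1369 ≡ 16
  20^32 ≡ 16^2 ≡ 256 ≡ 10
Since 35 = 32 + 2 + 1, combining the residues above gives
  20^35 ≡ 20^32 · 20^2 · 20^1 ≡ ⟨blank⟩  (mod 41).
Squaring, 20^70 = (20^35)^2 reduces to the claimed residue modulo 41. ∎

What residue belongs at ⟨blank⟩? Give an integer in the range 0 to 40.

9

20^32 · 20^2 · 20^1 ≡ 10 · 31 · 20 = 6200.
6200 mod 41 = 9, so 20^35 ≡ 9 (mod 41).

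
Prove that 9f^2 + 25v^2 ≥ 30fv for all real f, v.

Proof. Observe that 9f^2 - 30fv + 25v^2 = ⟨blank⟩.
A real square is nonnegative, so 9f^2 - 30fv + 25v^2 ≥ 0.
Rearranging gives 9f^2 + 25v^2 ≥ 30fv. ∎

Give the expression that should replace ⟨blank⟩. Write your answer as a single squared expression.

9f^2 - 30fv + 25v^2 is a perfect-square trinomial: the outer terms are (3f)^2 and (5v)^2, and the cross term is -2·3f·5v.
So 9f^2 - 30fv + 25v^2 = (3f - 5v)^2 ≥ 0.

(3f - 5v)^2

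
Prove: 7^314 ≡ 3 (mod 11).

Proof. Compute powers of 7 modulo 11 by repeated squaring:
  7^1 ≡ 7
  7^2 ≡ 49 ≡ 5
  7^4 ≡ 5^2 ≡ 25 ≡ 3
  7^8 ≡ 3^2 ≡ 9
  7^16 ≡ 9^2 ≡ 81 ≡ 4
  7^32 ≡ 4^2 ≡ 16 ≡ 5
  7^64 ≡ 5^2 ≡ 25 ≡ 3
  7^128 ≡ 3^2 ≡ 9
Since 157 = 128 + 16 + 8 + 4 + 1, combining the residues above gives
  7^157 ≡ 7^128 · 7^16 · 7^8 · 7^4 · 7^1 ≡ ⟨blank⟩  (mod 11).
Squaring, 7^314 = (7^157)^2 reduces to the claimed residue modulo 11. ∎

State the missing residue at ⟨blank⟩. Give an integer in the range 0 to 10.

6

Multiply the listed residues: 9 · 4 · 9 · 3 · 7 = 36 → 324 → 972 → 6804.
Reducing modulo 11: 6804 = 618·11 + 6, so 7^157 ≡ 6.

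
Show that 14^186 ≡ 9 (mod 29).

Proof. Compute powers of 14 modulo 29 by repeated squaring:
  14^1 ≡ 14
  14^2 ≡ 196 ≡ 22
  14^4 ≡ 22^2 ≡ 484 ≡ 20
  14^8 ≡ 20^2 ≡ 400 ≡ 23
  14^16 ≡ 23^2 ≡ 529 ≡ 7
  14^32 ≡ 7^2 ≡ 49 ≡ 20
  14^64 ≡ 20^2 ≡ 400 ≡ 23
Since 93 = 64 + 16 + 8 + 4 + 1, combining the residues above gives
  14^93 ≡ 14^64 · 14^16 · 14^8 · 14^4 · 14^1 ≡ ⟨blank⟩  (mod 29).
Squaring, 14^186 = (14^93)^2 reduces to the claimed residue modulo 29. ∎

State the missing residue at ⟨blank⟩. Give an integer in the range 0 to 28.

3

Multiply the listed residues: 23 · 7 · 23 · 20 · 14 = 161 → 3703 → 74060 → 1036840.
Reducing modulo 29: 1036840 = 35753·29 + 3, so 14^93 ≡ 3.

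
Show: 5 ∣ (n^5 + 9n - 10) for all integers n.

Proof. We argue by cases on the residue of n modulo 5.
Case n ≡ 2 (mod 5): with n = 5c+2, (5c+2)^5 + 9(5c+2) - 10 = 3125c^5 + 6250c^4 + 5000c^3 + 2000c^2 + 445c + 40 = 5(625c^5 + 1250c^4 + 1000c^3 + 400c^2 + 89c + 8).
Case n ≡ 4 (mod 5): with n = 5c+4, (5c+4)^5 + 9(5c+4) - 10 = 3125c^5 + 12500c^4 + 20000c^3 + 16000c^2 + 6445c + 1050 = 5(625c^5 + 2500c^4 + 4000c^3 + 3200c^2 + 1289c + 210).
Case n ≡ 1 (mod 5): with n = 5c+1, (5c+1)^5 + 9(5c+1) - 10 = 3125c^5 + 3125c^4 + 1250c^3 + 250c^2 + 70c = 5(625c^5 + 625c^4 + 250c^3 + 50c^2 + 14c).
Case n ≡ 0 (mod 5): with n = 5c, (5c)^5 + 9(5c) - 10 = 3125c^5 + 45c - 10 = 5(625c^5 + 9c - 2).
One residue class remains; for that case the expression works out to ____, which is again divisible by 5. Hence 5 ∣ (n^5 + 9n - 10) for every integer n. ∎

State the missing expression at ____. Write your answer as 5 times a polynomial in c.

The residues treated are {2, 4, 1, 0}, so the missing case is n ≡ 3 (mod 5); write n = 5c+3.
Then (5c+3)^5 + 9(5c+3) - 10 = 3125c^5 + 9375c^4 + 11250c^3 + 6750c^2 + 2070c + 260 = 5(625c^5 + 1875c^4 + 2250c^3 + 1350c^2 + 414c + 52).

5(625c^5 + 1875c^4 + 2250c^3 + 1350c^2 + 414c + 52)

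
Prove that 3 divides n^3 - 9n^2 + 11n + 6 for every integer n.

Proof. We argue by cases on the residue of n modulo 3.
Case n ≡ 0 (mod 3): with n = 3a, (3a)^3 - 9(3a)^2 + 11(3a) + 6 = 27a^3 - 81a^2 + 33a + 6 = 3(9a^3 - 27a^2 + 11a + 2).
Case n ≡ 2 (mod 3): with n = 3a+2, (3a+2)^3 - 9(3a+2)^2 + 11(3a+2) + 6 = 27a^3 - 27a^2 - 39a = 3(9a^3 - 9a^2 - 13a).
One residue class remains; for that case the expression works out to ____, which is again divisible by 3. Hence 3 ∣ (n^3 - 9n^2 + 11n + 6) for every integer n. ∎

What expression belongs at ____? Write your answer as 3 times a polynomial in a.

3(9a^3 - 18a^2 - 4a + 3)

The residues treated are {0, 2}, so the missing case is n ≡ 1 (mod 3); write n = 3a+1.
Then (3a+1)^3 - 9(3a+1)^2 + 11(3a+1) + 6 = 27a^3 - 54a^2 - 12a + 9 = 3(9a^3 - 18a^2 - 4a + 3).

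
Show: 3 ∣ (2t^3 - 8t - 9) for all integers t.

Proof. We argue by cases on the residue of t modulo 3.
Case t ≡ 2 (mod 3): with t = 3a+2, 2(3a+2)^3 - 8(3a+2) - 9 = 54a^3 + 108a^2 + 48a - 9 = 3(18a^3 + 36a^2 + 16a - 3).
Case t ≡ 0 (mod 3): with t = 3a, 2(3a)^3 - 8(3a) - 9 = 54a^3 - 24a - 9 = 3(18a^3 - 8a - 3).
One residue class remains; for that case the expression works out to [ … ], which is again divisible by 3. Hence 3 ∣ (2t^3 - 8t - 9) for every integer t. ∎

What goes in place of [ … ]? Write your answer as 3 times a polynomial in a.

3(18a^3 + 18a^2 - 2a - 5)

Only t ≡ 1 (mod 3) is unaccounted for. Put t = 3a+1:
2(3a+1)^3 - 8(3a+1) - 9 expands to 54a^3 + 54a^2 - 6a - 15,
and factoring out 3 leaves 3(18a^3 + 18a^2 - 2a - 5).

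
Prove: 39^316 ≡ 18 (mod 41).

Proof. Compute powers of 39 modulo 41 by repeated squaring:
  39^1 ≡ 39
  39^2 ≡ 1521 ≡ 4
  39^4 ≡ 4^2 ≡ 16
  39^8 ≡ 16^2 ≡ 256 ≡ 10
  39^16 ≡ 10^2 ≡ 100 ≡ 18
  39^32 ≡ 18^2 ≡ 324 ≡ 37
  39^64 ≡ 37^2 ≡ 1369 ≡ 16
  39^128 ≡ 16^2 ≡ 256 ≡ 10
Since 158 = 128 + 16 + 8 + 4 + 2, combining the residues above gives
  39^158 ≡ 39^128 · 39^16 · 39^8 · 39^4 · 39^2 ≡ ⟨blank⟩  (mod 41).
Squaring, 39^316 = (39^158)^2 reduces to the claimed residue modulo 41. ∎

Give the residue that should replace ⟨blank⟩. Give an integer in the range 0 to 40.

39^128 · 39^16 · 39^8 · 39^4 · 39^2 ≡ 10 · 18 · 10 · 16 · 4 = 115200.
115200 mod 41 = 31, so 39^158 ≡ 31 (mod 41).

31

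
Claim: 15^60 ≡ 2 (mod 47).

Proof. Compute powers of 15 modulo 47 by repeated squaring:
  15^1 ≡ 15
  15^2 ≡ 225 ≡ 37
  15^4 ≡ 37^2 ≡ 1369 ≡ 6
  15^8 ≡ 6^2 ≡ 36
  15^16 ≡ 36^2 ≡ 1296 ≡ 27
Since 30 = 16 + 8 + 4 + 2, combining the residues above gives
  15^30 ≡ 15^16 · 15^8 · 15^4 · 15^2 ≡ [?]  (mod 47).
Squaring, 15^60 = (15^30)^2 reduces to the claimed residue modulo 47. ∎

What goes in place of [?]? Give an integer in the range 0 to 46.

15^16 · 15^8 · 15^4 · 15^2 ≡ 27 · 36 · 6 · 37 = 215784.
215784 mod 47 = 7, so 15^30 ≡ 7 (mod 47).

7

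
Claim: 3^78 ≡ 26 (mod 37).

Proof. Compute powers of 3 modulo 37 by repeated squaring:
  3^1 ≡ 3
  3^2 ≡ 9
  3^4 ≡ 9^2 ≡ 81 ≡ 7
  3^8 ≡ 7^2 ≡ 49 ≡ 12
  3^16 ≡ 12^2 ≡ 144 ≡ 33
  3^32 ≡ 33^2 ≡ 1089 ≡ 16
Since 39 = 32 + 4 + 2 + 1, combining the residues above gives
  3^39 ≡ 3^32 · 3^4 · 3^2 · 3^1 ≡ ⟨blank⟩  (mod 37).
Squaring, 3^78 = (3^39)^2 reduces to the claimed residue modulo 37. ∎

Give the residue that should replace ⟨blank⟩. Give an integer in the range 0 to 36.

3^32 · 3^4 · 3^2 · 3^1 ≡ 16 · 7 · 9 · 3 = 3024.
3024 mod 37 = 27, so 3^39 ≡ 27 (mod 37).

27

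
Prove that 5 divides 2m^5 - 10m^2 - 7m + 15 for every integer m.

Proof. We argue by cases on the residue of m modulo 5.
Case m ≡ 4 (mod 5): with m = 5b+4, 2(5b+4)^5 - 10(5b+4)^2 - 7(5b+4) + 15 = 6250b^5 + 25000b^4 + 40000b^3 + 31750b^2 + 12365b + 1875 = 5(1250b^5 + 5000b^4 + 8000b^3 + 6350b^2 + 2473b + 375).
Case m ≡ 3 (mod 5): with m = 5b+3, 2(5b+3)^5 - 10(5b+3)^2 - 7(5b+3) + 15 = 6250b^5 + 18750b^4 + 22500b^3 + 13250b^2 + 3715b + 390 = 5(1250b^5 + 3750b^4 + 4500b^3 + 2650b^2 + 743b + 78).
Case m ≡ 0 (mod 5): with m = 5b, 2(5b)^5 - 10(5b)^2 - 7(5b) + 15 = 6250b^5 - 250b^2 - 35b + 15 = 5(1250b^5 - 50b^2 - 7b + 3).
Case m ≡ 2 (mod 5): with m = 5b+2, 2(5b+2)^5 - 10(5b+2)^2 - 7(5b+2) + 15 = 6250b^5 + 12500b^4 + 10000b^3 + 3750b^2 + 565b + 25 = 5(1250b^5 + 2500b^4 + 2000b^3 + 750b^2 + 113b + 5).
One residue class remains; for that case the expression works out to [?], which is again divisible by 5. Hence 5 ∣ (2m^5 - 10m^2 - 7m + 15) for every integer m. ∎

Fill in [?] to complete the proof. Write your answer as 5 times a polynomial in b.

5(1250b^5 + 1250b^4 + 500b^3 + 50b^2 - 17b)

The residues treated are {4, 3, 0, 2}, so the missing case is m ≡ 1 (mod 5); write m = 5b+1.
Then 2(5b+1)^5 - 10(5b+1)^2 - 7(5b+1) + 15 = 6250b^5 + 6250b^4 + 2500b^3 + 250b^2 - 85b = 5(1250b^5 + 1250b^4 + 500b^3 + 50b^2 - 17b).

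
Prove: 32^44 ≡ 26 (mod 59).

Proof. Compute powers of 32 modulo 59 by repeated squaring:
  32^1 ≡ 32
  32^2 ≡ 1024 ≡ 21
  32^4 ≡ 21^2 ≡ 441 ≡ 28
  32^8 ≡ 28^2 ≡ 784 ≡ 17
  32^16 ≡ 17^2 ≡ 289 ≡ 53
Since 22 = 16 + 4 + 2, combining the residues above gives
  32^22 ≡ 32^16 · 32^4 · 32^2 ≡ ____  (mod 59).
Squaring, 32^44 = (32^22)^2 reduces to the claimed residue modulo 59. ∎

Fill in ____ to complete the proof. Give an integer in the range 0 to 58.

32^16 · 32^4 · 32^2 ≡ 53 · 28 · 21 = 31164.
31164 mod 59 = 12, so 32^22 ≡ 12 (mod 59).

12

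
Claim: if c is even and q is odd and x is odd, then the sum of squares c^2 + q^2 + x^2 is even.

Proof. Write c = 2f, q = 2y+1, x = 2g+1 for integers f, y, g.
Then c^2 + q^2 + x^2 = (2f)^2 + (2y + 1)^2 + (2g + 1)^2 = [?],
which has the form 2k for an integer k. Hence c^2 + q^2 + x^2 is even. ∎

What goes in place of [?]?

Expanding: (2f)^2 + (2y + 1)^2 + (2g + 1)^2 = 4f^2 + 4g^2 + 4g + 4y^2 + 4y + 2.
Every term is even; pulling out the factor of 2 gives 2(2f^2 + 2g^2 + 2g + 2y^2 + 2y + 1).

2(2f^2 + 2g^2 + 2g + 2y^2 + 2y + 1)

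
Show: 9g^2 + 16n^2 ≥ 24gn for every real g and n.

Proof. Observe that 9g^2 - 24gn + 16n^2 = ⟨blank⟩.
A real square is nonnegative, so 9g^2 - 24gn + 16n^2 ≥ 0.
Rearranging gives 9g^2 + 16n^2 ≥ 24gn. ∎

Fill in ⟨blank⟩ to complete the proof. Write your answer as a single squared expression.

The leading and trailing coefficients are 3^2 and 4^2, and 24 = 2·3·4, so the trinomial is (3g - 4n)^2.
Hence 9g^2 - 24gn + 16n^2 ≥ 0.

(3g - 4n)^2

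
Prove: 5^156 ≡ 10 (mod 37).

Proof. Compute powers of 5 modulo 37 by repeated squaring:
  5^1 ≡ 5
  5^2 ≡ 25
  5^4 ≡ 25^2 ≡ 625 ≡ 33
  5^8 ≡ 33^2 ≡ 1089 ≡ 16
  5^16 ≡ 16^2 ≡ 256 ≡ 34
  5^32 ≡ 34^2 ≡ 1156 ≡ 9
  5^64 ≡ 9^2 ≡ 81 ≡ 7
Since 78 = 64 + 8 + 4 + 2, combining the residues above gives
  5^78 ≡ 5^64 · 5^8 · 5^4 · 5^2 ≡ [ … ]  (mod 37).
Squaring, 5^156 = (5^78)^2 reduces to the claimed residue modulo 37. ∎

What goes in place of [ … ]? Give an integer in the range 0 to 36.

11

Multiply the listed residues: 7 · 16 · 33 · 25 = 112 → 3696 → 92400.
Reducing modulo 37: 92400 = 2497·37 + 11, so 5^78 ≡ 11.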